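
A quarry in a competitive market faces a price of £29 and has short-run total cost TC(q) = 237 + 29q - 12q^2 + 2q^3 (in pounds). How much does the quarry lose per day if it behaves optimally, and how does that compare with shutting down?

Profit = -£173 at q = 4

AVC = 29 - 12q + 2q^2 has its minimum £11 at q = 3; price £29 clears that bar, so the firm operates.
With MC = 29 - 24q + 6q^2, P = MC on the upward-sloping part at q* = 4.
TR = 29·4 = 116. TC = 237 + 52 = 289. Profit = 116 − 289 = -£173.
By producing, the firm covers all variable cost plus £64 of fixed cost; shutting down would lose the full £237.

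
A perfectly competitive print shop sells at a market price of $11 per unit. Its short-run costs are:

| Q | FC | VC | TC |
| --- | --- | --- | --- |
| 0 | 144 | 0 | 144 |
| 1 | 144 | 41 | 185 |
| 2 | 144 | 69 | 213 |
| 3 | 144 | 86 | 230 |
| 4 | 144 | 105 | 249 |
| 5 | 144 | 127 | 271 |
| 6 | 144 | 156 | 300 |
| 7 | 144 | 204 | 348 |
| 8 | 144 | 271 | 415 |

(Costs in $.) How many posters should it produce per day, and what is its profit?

Profit at each row (π = 11Q − TC): Q=0: -144; Q=1: -174; Q=2: -191; Q=3: -197; Q=4: -205; Q=5: -216; Q=6: -234; Q=7: -271; Q=8: -327.
Profit is highest at Q = 0. Equivalently, the lowest AVC in the table is 127/5 ≈ $25.40 at Q = 5, and P = $11 falls below it — price never covers variable cost, so the firm shuts down and loses only its fixed cost.

Q = 0 (shut down); profit = -$144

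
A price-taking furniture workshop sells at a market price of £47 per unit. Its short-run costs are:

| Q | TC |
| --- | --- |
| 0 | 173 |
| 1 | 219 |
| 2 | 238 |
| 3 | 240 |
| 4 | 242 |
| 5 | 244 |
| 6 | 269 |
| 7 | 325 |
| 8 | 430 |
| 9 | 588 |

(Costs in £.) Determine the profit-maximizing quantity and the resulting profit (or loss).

Compute π = P·Q − TC at each output: Q=0: -173; Q=1: -172; Q=2: -144; Q=3: -99; Q=4: -54; Q=5: -9; Q=6: 13; Q=7: 4; Q=8: -54; Q=9: -165.
Profit is maximized at Q = 6. AVC there is 96/6 = £16 ≤ P, so producing beats shutting down (which would give -£173).

Q = 6; profit = £13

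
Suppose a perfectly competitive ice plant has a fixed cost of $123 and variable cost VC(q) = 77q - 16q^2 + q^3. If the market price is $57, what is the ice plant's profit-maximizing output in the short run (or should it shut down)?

Produce at q = 10

From TC, MC = TC'(q) = 77 - 32q + 3q^2 and AVC = VC/q = 77 - 16q + q^2.
AVC hits its minimum where MC = AVC, at q = 8, giving min AVC = 77 - 16·8 + 8^2 = $13.
Since P = $57 ≥ min AVC = $13, price covers variable cost and the firm should produce.
Solving P = MC: 20 - 32q + 3q^2 = 0 ⇒ q = 2/3 or 10. On the upward-sloping branch, q* = 10.
Check: AVC at q = 10 is $17 ≤ P, so revenue covers variable cost.
Profit = P·q − TC = 57·10 − 293 = $277.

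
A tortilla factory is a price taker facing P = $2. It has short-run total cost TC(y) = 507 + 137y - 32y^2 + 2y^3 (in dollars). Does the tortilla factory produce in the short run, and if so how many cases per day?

From TC, MC = TC'(y) = 137 - 64y + 6y^2 and AVC = VC/y = 137 - 32y + 2y^2.
AVC is minimized where dAVC/dy = -32 + 4y = 0, at y = 8; min AVC = 137 - 32·8 + 2·8^2 = $9.
P = $2 lies below min AVC = $9; no output level covers variable cost.
Shutting down limits the loss to fixed cost, $507.

Shut down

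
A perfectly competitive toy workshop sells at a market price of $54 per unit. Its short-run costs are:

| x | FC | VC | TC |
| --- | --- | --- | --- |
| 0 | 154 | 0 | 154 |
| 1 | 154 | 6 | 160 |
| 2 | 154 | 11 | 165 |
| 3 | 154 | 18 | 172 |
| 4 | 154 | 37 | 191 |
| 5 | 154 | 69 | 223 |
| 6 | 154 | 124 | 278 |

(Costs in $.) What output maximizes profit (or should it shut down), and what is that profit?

Tabulate TR − TC: x=0: -154; x=1: -106; x=2: -57; x=3: -10; x=4: 25; x=5: 47; x=6: 46.
Profit is maximized at x = 5. AVC there is 69/5 = $13.80 ≤ P, so producing beats shutting down (which would give -$154).

x = 5; profit = $47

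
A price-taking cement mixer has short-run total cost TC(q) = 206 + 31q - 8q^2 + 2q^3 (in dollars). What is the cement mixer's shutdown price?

The shutdown price is the minimum of AVC. VC = 31q - 8q^2 + 2q^3, so AVC = 31 - 8q + 2q^2.
dAVC/dq = -8 + 4q = 0 gives q = 2. min AVC = 31 - 8·2 + 2·2^2 = 23.
The firm shuts down for any P below $23.

$23 per unit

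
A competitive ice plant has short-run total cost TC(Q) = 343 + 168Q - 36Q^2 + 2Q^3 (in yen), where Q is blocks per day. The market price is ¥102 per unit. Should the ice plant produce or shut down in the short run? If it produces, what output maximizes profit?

Produce at Q = 11

Variable cost is VC = 168Q - 36Q^2 + 2Q^3, so AVC = VC/Q = 168 - 36Q + 2Q^2 and MC = dTC/dQ = 168 - 72Q + 6Q^2.
The AVC parabola has its vertex at Q = 36/4 = 9, where AVC = 168 - 36·9 + 2·9^2 = ¥6.
Since P = ¥102 ≥ min AVC = ¥6, price covers variable cost and the firm should produce.
P = MC gives 66 - 72Q + 6Q^2 = 0, with roots 1 and 11. Take the larger (rising MC): Q* = 11.
Check: AVC at Q = 11 is ¥14 ≤ P, so revenue covers variable cost.
Profit = P·Q − TC = 102·11 − 497 = ¥625.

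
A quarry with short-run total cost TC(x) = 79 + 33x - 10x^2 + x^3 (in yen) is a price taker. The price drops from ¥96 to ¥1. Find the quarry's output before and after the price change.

Output falls from 9 to 0 (the firm shuts down)

MC = 33 - 20x + 3x^2; the shutdown threshold is min AVC = ¥8 (at x = 5).
At P = ¥96 ≥ min AVC, set P = MC on the rising branch: x = 9.
At P = ¥1 < min AVC = ¥8, price no longer covers variable cost at any output, so the firm shuts down: x = 0.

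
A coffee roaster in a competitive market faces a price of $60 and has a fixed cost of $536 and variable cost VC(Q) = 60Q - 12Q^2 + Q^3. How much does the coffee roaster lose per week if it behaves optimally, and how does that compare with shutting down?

Profit = -$280 at Q = 8

AVC = 60 - 12Q + Q^2 has its minimum $24 at Q = 6; price $60 clears that bar, so the firm operates.
With MC = 60 - 24Q + 3Q^2, P = MC on the upward-sloping part at Q* = 8.
TR = 60·8 = 480. TC = 536 + 224 = 760. Profit = 480 − 760 = -$280.
Shutting down would mean losing the fixed cost of $536, so operating at a loss of $280 is better by $256.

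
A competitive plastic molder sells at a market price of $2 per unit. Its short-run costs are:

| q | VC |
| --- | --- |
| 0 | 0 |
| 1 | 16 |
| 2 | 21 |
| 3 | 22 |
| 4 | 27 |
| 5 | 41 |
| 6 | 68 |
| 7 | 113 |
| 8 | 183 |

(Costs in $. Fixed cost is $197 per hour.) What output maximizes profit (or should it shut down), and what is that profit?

q = 0 (shut down); profit = -$197

Compute π = P·q − TC at each output: q=0: -197; q=1: -211; q=2: -214; q=3: -213; q=4: -216; q=5: -228; q=6: -253; q=7: -296; q=8: -364.
Profit is highest at q = 0. Equivalently, the lowest AVC in the table is 27/4 ≈ $6.75 at q = 4, and P = $2 falls below it — price never covers variable cost, so the firm shuts down and loses only its fixed cost.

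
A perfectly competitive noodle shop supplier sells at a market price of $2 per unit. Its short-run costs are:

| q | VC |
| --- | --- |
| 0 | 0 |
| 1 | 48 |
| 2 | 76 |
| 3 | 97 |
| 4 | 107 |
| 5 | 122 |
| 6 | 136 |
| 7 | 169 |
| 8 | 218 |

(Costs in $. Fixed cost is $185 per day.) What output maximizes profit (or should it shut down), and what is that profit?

Tabulate TR − TC: q=0: -185; q=1: -231; q=2: -257; q=3: -276; q=4: -284; q=5: -297; q=6: -309; q=7: -340; q=8: -387.
Profit is highest at q = 0. Equivalently, the lowest AVC in the table is 136/6 ≈ $22.67 at q = 6, and P = $2 falls below it — price never covers variable cost, so the firm shuts down and loses only its fixed cost.

q = 0 (shut down); profit = -$185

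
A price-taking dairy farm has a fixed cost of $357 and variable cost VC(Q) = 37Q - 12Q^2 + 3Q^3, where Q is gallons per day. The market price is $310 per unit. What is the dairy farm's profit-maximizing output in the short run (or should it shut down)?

Produce at Q = 7

From TC, MC = TC'(Q) = 37 - 24Q + 9Q^2 and AVC = VC/Q = 37 - 12Q + 3Q^2.
The AVC parabola has its vertex at Q = 12/6 = 2, where AVC = 37 - 12·2 + 3·2^2 = $25.
Since P = $310 ≥ min AVC = $25, price covers variable cost and the firm should produce.
P = MC gives -273 - 24Q + 9Q^2 = 0, with roots -13/3 and 7. Take the larger (rising MC): Q* = 7.
Check: AVC at Q = 7 is $100 ≤ P, so revenue covers variable cost.
Profit = P·Q − TC = 310·7 − 1057 = $1113.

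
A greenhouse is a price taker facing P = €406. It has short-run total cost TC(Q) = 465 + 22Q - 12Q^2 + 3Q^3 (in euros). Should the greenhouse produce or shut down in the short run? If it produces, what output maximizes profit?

From TC, MC = TC'(Q) = 22 - 24Q + 9Q^2 and AVC = VC/Q = 22 - 12Q + 3Q^2.
AVC is minimized where dAVC/dQ = -12 + 6Q = 0, at Q = 2; min AVC = 22 - 12·2 + 3·2^2 = €10.
P = €406 exceeds min AVC = €10, so the firm stays open.
P = MC gives -384 - 24Q + 9Q^2 = 0, with roots -16/3 and 8. Take the larger (rising MC): Q* = 8.
Check: AVC at Q = 8 is €118 ≤ P, so revenue covers variable cost.
Profit = P·Q − TC = 406·8 − 1409 = €1839.

Produce at Q = 8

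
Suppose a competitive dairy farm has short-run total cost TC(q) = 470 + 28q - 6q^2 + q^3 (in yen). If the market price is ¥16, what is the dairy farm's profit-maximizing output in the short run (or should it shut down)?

Strip out fixed cost: VC = 28q - 6q^2 + q^3. Then AVC = 28 - 6q + q^2 and MC = 28 - 12q + 3q^2.
The AVC parabola has its vertex at q = 6/2 = 3, where AVC = 28 - 6·3 + 3^2 = ¥19.
P = ¥16 lies below min AVC = ¥19; no output level covers variable cost.
Best response: produce nothing and absorb the ¥470 fixed cost.

Shut down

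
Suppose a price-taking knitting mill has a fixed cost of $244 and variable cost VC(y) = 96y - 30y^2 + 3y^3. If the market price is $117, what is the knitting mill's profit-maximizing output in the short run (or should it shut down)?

Produce at y = 7

Variable cost is VC = 96y - 30y^2 + 3y^3, so AVC = VC/y = 96 - 30y + 3y^2 and MC = dTC/dy = 96 - 60y + 9y^2.
The AVC parabola has its vertex at y = 30/6 = 5, where AVC = 96 - 30·5 + 3·5^2 = $21.
Because $117 ≥ $21, revenue can cover variable cost; the firm operates.
P = MC gives -21 - 60y + 9y^2 = 0, with roots -1/3 and 7. Take the larger (rising MC): y* = 7.
Check: AVC at y = 7 is $33 ≤ P, so revenue covers variable cost.
Profit = P·y − TC = 117·7 − 475 = $344.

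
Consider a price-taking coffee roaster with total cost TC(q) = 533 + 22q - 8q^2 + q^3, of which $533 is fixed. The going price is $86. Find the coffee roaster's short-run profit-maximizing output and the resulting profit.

Profit = -$21 at q = 8

AVC = 22 - 8q + q^2; min AVC = $6 at q = 4. Since P = $86 ≥ min AVC, the firm produces.
MC = 22 - 16q + 3q^2. Setting P = MC and taking the root on the rising branch gives q* = 8.
TR = 86·8 = 688. TC = 533 + 176 = 709. Profit = 688 − 709 = -$21.
Shutting down would mean losing the fixed cost of $533, so operating at a loss of $21 is better by $512.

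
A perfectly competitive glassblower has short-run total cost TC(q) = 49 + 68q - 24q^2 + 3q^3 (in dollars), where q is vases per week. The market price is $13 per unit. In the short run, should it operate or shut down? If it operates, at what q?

From TC, MC = TC'(q) = 68 - 48q + 9q^2 and AVC = VC/q = 68 - 24q + 3q^2.
AVC is minimized where dAVC/dq = -24 + 6q = 0, at q = 4; min AVC = 68 - 24·4 + 3·4^2 = $20.
P = $13 lies below min AVC = $20; no output level covers variable cost.
Best response: produce nothing and absorb the $49 fixed cost.

Shut down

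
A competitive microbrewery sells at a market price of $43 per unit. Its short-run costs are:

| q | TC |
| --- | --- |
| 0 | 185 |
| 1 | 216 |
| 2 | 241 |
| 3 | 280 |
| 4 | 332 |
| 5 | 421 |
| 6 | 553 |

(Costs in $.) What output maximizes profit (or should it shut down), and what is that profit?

Profit at each row (π = 43q − TC): q=0: -185; q=1: -173; q=2: -155; q=3: -151; q=4: -160; q=5: -206; q=6: -295.
Profit is maximized at q = 3. AVC there is 95/3 = $31.67 ≤ P, so producing beats shutting down (which would give -$185).

q = 3; profit = -$151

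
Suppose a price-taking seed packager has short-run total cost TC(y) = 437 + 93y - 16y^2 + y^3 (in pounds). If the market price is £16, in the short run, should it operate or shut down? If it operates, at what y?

Variable cost is VC = 93y - 16y^2 + y^3, so AVC = VC/y = 93 - 16y + y^2 and MC = dTC/dy = 93 - 32y + 3y^2.
The AVC parabola has its vertex at y = 16/2 = 8, where AVC = 93 - 16·8 + 8^2 = £29.
Since P = £16 < min AVC = £29, price fails to cover variable cost at any output.
Shutting down limits the loss to fixed cost, £437.

Shut down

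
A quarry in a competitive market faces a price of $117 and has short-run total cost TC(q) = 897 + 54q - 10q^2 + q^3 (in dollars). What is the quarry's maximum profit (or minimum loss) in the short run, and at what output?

Profit = -$249 at q = 9

AVC = 54 - 10q + q^2 has its minimum $29 at q = 5; price $117 clears that bar, so the firm operates.
MC = 54 - 20q + 3q^2. Setting P = MC and taking the root on the rising branch gives q* = 9.
TR = 117·9 = 1053. TC = 897 + 405 = 1302. Profit = 1053 − 1302 = -$249.
Shutting down would mean losing the fixed cost of $897, so operating at a loss of $249 is better by $648.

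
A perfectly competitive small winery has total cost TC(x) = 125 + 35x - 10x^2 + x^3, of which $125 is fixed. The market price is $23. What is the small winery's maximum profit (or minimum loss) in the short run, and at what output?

Profit = -$53 at x = 6

AVC = 35 - 10x + x^2; min AVC = $10 at x = 5. Since P = $23 ≥ min AVC, the firm produces.
MC = 35 - 20x + 3x^2. Setting P = MC and taking the root on the rising branch gives x* = 6.
TR = 23·6 = 138. TC = 125 + 66 = 191. Profit = 138 − 191 = -$53.
By producing, the firm covers all variable cost plus $72 of fixed cost; shutting down would lose the full $125.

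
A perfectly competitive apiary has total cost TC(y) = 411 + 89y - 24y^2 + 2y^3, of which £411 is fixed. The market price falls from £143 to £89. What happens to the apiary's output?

AVC = 89 - 24y + 2y^2, minimized at y = 6 where min AVC = £17. MC = 89 - 48y + 6y^2.
At P = £143 ≥ min AVC, set P = MC on the rising branch: y = 9.
At P = £89 ≥ min AVC, set P = MC: y = 8. The firm stays open but cuts output.

Output falls from 9 to 8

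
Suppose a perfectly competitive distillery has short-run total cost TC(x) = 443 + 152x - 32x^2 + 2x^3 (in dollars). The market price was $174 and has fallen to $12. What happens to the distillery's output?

Output falls from 11 to 0 (the firm shuts down)

AVC = 152 - 32x + 2x^2, minimized at x = 8 where min AVC = $24. MC = 152 - 64x + 6x^2.
At P = $174 ≥ min AVC, set P = MC on the rising branch: x = 11.
At P = $12 < min AVC = $24, price no longer covers variable cost at any output, so the firm shuts down: x = 0.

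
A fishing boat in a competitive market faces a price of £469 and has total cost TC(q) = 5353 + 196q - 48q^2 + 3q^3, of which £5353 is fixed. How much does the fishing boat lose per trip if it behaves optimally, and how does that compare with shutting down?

AVC = 196 - 48q + 3q^2 has its minimum £4 at q = 8; price £469 clears that bar, so the firm operates.
With MC = 196 - 96q + 9q^2, P = MC on the upward-sloping part at q* = 13.
TR = 469·13 = 6097. TC = 5353 + 1027 = 6380. Profit = 6097 − 6380 = -£283.
By producing, the firm covers all variable cost plus £5070 of fixed cost; shutting down would lose the full £5353.

Profit = -£283 at q = 13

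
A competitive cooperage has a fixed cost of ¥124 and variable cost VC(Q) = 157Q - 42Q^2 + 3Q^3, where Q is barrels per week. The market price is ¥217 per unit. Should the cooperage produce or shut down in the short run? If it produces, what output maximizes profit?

Produce at Q = 10

Strip out fixed cost: VC = 157Q - 42Q^2 + 3Q^3. Then AVC = 157 - 42Q + 3Q^2 and MC = 157 - 84Q + 9Q^2.
AVC hits its minimum where MC = AVC, at Q = 7, giving min AVC = 157 - 42·7 + 3·7^2 = ¥10.
Since P = ¥217 ≥ min AVC = ¥10, price covers variable cost and the firm should produce.
Solving P = MC: -60 - 84Q + 9Q^2 = 0 ⇒ Q = -2/3 or 10. On the upward-sloping branch, Q* = 10.
Check: AVC at Q = 10 is ¥37 ≤ P, so revenue covers variable cost.
Profit = P·Q − TC = 217·10 − 494 = ¥1676.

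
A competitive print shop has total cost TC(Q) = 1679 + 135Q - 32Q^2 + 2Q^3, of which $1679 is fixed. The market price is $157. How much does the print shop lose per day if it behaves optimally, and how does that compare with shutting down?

Profit = -$227 at Q = 11

AVC = 135 - 32Q + 2Q^2 has its minimum $7 at Q = 8; price $157 clears that bar, so the firm operates.
MC = 135 - 64Q + 6Q^2. Setting P = MC and taking the root on the rising branch gives Q* = 11.
TR = 157·11 = 1727. TC = 1679 + 275 = 1954. Profit = 1727 − 1954 = -$227.
Shutting down would mean losing the fixed cost of $1679, so operating at a loss of $227 is better by $1452.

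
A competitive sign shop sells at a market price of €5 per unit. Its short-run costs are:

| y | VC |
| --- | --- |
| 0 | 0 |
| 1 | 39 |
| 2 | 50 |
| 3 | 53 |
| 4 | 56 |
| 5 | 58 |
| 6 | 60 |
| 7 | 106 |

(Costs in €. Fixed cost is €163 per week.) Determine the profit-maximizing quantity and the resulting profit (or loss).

y = 0 (shut down); profit = -€163

Tabulate TR − TC: y=0: -163; y=1: -197; y=2: -203; y=3: -201; y=4: -199; y=5: -196; y=6: -193; y=7: -234.
Profit is highest at y = 0. Equivalently, the lowest AVC in the table is 60/6 ≈ €10 at y = 6, and P = €5 falls below it — price never covers variable cost, so the firm shuts down and loses only its fixed cost.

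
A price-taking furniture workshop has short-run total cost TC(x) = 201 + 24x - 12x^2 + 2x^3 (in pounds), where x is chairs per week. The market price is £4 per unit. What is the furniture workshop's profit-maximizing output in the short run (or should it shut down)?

From TC, MC = TC'(x) = 24 - 24x + 6x^2 and AVC = VC/x = 24 - 12x + 2x^2.
AVC hits its minimum where MC = AVC, at x = 3, giving min AVC = 24 - 12·3 + 2·3^2 = £6.
With P < min AVC (£4 < £6), every unit sold adds to the loss.
Best response: produce nothing and absorb the £201 fixed cost.

Shut down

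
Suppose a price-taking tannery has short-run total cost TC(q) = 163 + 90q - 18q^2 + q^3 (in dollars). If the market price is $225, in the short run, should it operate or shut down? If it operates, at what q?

Produce at q = 15

Variable cost is VC = 90q - 18q^2 + q^3, so AVC = VC/q = 90 - 18q + q^2 and MC = dTC/dq = 90 - 36q + 3q^2.
The AVC parabola has its vertex at q = 18/2 = 9, where AVC = 90 - 18·9 + 9^2 = $9.
Because $225 ≥ $9, revenue can cover variable cost; the firm operates.
Solving P = MC: -135 - 36q + 3q^2 = 0 ⇒ q = -3 or 15. On the upward-sloping branch, q* = 15.
Check: AVC at q = 15 is $45 ≤ P, so revenue covers variable cost.
Profit = P·q − TC = 225·15 − 838 = $2537.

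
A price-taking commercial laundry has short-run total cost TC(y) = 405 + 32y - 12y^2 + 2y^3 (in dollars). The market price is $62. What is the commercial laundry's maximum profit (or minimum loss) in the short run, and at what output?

Profit = -$205 at y = 5

AVC = 32 - 12y + 2y^2 has its minimum $14 at y = 3; price $62 clears that bar, so the firm operates.
With MC = 32 - 24y + 6y^2, P = MC on the upward-sloping part at y* = 5.
TR = 62·5 = 310. TC = 405 + 110 = 515. Profit = 310 − 515 = -$205.
That loss of $205 beats the $405 the firm would lose by shutting down; producing recovers $200 of fixed cost.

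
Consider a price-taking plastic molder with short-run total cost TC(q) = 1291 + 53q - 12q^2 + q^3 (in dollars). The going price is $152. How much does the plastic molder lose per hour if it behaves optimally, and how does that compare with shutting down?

Profit = -$81 at q = 11

AVC = 53 - 12q + q^2 has its minimum $17 at q = 6; price $152 clears that bar, so the firm operates.
MC = 53 - 24q + 3q^2. Setting P = MC and taking the root on the rising branch gives q* = 11.
TR = 152·11 = 1672. TC = 1291 + 462 = 1753. Profit = 1672 − 1753 = -$81.
Shutting down would mean losing the fixed cost of $1291, so operating at a loss of $81 is better by $1210.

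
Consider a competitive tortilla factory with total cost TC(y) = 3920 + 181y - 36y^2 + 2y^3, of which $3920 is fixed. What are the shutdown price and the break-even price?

Shutdown price = min AVC. AVC = 181 - 36y + 2y^2, with vertex at y = 9 and minimum $19.
ATC = 3920/y + 181 - 36y + 2y^2. Setting dATC/dy = −3920/y^2 − 36 + 4y = 0 gives y = 14 (since 4·14^3 − 36·14^2 = 3920).
min ATC = 3920/14 + 181 − 36·14 + 2·14^2 = $349. That is the break-even price.
Between these two prices the firm operates at a loss; above $349 it earns a profit.

Shutdown price = $19; break-even price = $349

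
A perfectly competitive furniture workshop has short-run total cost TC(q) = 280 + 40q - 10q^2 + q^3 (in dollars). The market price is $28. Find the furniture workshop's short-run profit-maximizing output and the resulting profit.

Profit = -$208 at q = 6

AVC = 40 - 10q + q^2; min AVC = $15 at q = 5. Since P = $28 ≥ min AVC, the firm produces.
With MC = 40 - 20q + 3q^2, P = MC on the upward-sloping part at q* = 6.
TR = 28·6 = 168. TC = 280 + 96 = 376. Profit = 168 − 376 = -$208.
Shutting down would mean losing the fixed cost of $280, so operating at a loss of $208 is better by $72.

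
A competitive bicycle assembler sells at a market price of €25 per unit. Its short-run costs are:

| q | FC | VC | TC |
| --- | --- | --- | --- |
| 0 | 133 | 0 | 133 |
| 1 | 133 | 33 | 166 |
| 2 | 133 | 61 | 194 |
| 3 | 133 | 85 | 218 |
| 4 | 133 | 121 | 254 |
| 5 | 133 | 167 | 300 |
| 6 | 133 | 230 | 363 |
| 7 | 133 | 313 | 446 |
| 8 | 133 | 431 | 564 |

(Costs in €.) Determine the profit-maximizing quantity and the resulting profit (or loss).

Tabulate TR − TC: q=0: -133; q=1: -141; q=2: -144; q=3: -143; q=4: -154; q=5: -175; q=6: -213; q=7: -271; q=8: -364.
Profit is highest at q = 0. Equivalently, the lowest AVC in the table is 85/3 ≈ €28.33 at q = 3, and P = €25 falls below it — price never covers variable cost, so the firm shuts down and loses only its fixed cost.

q = 0 (shut down); profit = -€133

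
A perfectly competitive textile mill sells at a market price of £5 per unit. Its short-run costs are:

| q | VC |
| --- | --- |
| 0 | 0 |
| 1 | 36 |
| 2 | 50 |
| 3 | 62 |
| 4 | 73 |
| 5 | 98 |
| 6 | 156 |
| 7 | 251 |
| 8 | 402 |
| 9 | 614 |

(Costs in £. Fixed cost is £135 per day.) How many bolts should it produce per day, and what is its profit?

Compute π = P·q − TC at each output: q=0: -135; q=1: -166; q=2: -175; q=3: -182; q=4: -188; q=5: -208; q=6: -261; q=7: -351; q=8: -497; q=9: -704.
Profit is highest at q = 0. Equivalently, the lowest AVC in the table is 73/4 ≈ £18.25 at q = 4, and P = £5 falls below it — price never covers variable cost, so the firm shuts down and loses only its fixed cost.

q = 0 (shut down); profit = -£135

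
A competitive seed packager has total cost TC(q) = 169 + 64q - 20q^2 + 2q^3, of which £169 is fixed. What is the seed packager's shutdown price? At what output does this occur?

Short-run supply begins at min AVC. From VC = 64q - 20q^2 + 2q^3, AVC = 64 - 20q + 2q^2.
dAVC/dq = -20 + 4q = 0 gives q = 5. min AVC = 64 - 20·5 + 2·5^2 = 14.
For P < £14 the firm produces nothing.

£14 per unit, at q = 5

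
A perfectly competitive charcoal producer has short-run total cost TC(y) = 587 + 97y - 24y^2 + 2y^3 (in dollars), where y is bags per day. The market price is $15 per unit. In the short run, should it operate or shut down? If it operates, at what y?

Strip out fixed cost: VC = 97y - 24y^2 + 2y^3. Then AVC = 97 - 24y + 2y^2 and MC = 97 - 48y + 6y^2.
AVC hits its minimum where MC = AVC, at y = 6, giving min AVC = 97 - 24·6 + 2·6^2 = $25.
Since P = $15 < min AVC = $25, price fails to cover variable cost at any output.
Best response: produce nothing and absorb the $587 fixed cost.

Shut down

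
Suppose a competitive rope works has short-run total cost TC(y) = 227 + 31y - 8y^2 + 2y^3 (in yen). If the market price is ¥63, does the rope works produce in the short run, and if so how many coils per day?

Produce at y = 4

Strip out fixed cost: VC = 31y - 8y^2 + 2y^3. Then AVC = 31 - 8y + 2y^2 and MC = 31 - 16y + 6y^2.
AVC hits its minimum where MC = AVC, at y = 2, giving min AVC = 31 - 8·2 + 2·2^2 = ¥23.
Because ¥63 ≥ ¥23, revenue can cover variable cost; the firm operates.
Set P = MC: 63 = 31 - 16y + 6y^2 → -32 - 16y + 6y^2 = 0. The roots are y = -4/3 and y = 4; the profit-maximizing output is on the rising part of MC, so y* = 4.
Check: AVC at y = 4 is ¥31 ≤ P, so revenue covers variable cost.
Profit = P·y − TC = 63·4 − 351 = -¥99, a loss, but smaller than the ¥227 fixed cost the firm would lose by shutting down.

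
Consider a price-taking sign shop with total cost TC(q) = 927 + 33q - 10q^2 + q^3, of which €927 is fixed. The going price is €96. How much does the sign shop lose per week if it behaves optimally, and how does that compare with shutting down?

Profit = -€279 at q = 9

AVC = 33 - 10q + q^2; min AVC = €8 at q = 5. Since P = €96 ≥ min AVC, the firm produces.
MC = 33 - 20q + 3q^2. Setting P = MC and taking the root on the rising branch gives q* = 9.
TR = 96·9 = 864. TC = 927 + 216 = 1143. Profit = 864 − 1143 = -€279.
Shutting down would mean losing the fixed cost of €927, so operating at a loss of €279 is better by €648.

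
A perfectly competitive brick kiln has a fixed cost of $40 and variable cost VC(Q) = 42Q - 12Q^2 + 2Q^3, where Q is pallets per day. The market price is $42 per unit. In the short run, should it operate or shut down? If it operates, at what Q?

Produce at Q = 4

From TC, MC = TC'(Q) = 42 - 24Q + 6Q^2 and AVC = VC/Q = 42 - 12Q + 2Q^2.
AVC is minimized where dAVC/dQ = -12 + 4Q = 0, at Q = 3; min AVC = 42 - 12·3 + 2·3^2 = $24.
P = $42 exceeds min AVC = $24, so the firm stays open.
Set P = MC: 42 = 42 - 24Q + 6Q^2 → -24Q + 6Q^2 = 0. The roots are Q = 0 and Q = 4; the profit-maximizing output is on the rising part of MC, so Q* = 4.
Check: AVC at Q = 4 is $26 ≤ P, so revenue covers variable cost.
Profit = P·Q − TC = 42·4 − 144 = $24.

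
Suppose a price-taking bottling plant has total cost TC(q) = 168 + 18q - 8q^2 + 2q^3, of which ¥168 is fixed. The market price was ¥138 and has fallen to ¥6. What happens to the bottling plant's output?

Output falls from 6 to 0 (the firm shuts down)

MC = 18 - 16q + 6q^2; the shutdown threshold is min AVC = ¥10 (at q = 2).
At P = ¥138 ≥ min AVC, set P = MC on the rising branch: q = 6.
At P = ¥6 < min AVC = ¥10, price no longer covers variable cost at any output, so the firm shuts down: q = 0.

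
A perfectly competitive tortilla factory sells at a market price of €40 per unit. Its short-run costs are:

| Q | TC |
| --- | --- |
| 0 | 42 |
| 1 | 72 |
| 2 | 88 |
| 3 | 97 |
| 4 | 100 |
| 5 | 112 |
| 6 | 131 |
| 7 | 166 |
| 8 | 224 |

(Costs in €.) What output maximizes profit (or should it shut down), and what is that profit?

Profit at each row (π = 40Q − TC): Q=0: -42; Q=1: -32; Q=2: -8; Q=3: 23; Q=4: 60; Q=5: 88; Q=6: 109; Q=7: 114; Q=8: 96.
Profit is maximized at Q = 7. AVC there is 124/7 = €17.71 ≤ P, so producing beats shutting down (which would give -€42).

Q = 7; profit = €114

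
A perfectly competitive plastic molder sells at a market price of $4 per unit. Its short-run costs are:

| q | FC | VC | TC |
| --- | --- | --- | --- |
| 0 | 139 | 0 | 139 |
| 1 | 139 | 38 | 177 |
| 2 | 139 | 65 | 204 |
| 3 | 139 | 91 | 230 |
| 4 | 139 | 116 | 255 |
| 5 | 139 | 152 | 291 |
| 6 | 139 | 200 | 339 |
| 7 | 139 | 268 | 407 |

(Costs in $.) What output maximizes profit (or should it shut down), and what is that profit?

q = 0 (shut down); profit = -$139

Compute π = P·q − TC at each output: q=0: -139; q=1: -173; q=2: -196; q=3: -218; q=4: -239; q=5: -271; q=6: -315; q=7: -379.
Profit is highest at q = 0. Equivalently, the lowest AVC in the table is 116/4 ≈ $29 at q = 4, and P = $4 falls below it — price never covers variable cost, so the firm shuts down and loses only its fixed cost.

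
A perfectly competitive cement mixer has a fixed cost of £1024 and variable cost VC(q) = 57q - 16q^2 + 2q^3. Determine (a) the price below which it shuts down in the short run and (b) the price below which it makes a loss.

Shutdown price = min AVC. AVC = 57 - 16q + 2q^2, with vertex at q = 4 and minimum £25.
ATC = 1024/q + 57 - 16q + 2q^2. Setting dATC/dq = −1024/q^2 − 16 + 4q = 0 gives q = 8 (since 4·8^3 − 16·8^2 = 1024).
min ATC = 1024/8 + 57 − 16·8 + 2·8^2 = £185. That is the break-even price.
Between these two prices the firm operates at a loss; above £185 it earns a profit.

Shutdown price = £25; break-even price = £185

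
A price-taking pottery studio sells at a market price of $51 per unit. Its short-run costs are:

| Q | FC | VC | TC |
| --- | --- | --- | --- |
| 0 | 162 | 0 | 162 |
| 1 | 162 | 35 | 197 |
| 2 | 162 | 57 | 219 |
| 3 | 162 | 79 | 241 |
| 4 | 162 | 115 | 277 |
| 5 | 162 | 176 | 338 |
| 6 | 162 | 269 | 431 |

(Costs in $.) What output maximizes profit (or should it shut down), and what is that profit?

Q = 4; profit = -$73

Compute π = P·Q − TC at each output: Q=0: -162; Q=1: -146; Q=2: -117; Q=3: -88; Q=4: -73; Q=5: -83; Q=6: -125.
Profit is maximized at Q = 4. AVC there is 115/4 = $28.75 ≤ P, so producing beats shutting down (which would give -$162).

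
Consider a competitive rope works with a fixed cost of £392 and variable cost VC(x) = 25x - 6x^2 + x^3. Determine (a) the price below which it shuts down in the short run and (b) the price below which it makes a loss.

Shutdown price = min AVC. AVC = 25 - 6x + x^2, with vertex at x = 3 and minimum £16.
ATC = 392/x + 25 - 6x + x^2. Setting dATC/dx = −392/x^2 − 6 + 2x = 0 gives x = 7 (since 2·7^3 − 6·7^2 = 392).
min ATC = 392/7 + 25 − 6·7 + 7^2 = £88. That is the break-even price.
Between these two prices the firm operates at a loss; above £88 it earns a profit.

Shutdown price = £16; break-even price = £88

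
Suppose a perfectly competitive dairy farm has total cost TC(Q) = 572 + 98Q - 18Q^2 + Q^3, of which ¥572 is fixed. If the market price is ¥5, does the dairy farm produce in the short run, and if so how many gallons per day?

From TC, MC = TC'(Q) = 98 - 36Q + 3Q^2 and AVC = VC/Q = 98 - 18Q + Q^2.
The AVC parabola has its vertex at Q = 18/2 = 9, where AVC = 98 - 18·9 + 9^2 = ¥17.
P = ¥5 lies below min AVC = ¥17; no output level covers variable cost.
Shutting down limits the loss to fixed cost, ¥572.

Shut down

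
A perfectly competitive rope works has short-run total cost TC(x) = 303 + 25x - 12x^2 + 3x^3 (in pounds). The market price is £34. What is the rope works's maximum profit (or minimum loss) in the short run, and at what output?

AVC = 25 - 12x + 3x^2 has its minimum £13 at x = 2; price £34 clears that bar, so the firm operates.
With MC = 25 - 24x + 9x^2, P = MC on the upward-sloping part at x* = 3.
TR = 34·3 = 102. TC = 303 + 48 = 351. Profit = 102 − 351 = -£249.
By producing, the firm covers all variable cost plus £54 of fixed cost; shutting down would lose the full £303.

Profit = -£249 at x = 3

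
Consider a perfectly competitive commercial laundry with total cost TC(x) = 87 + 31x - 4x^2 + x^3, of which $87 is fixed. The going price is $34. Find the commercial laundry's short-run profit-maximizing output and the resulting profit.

Profit = -$69 at x = 3

AVC = 31 - 4x + x^2; min AVC = $27 at x = 2. Since P = $34 ≥ min AVC, the firm produces.
MC = 31 - 8x + 3x^2. Setting P = MC and taking the root on the rising branch gives x* = 3.
TR = 34·3 = 102. TC = 87 + 84 = 171. Profit = 102 − 171 = -$69.
By producing, the firm covers all variable cost plus $18 of fixed cost; shutting down would lose the full $87.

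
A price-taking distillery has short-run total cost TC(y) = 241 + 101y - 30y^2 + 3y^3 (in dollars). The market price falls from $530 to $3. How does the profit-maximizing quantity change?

Output falls from 11 to 0 (the firm shuts down)

AVC = 101 - 30y + 3y^2, minimized at y = 5 where min AVC = $26. MC = 101 - 60y + 9y^2.
At P = $530 ≥ min AVC, set P = MC on the rising branch: y = 11.
At P = $3 < min AVC = $26, price no longer covers variable cost at any output, so the firm shuts down: y = 0.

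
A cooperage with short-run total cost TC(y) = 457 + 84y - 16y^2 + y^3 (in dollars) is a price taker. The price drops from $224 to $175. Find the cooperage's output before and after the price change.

Output falls from 14 to 13

AVC = 84 - 16y + y^2, minimized at y = 8 where min AVC = $20. MC = 84 - 32y + 3y^2.
At P = $224 ≥ min AVC, set P = MC on the rising branch: y = 14.
At P = $175 ≥ min AVC, set P = MC: y = 13. The firm stays open but cuts output.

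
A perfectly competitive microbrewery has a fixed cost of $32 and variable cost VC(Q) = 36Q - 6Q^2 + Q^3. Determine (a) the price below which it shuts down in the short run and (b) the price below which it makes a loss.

AVC = 36 - 6Q + Q^2; minimized at Q = 3, giving min AVC = $27. That is the shutdown price.
ATC = 32/Q + 36 - 6Q + Q^2. Setting dATC/dQ = −32/Q^2 − 6 + 2Q = 0 gives Q = 4 (since 2·4^3 − 6·4^2 = 32).
min ATC = 32/4 + 36 − 6·4 + 4^2 = $36. That is the break-even price.
Between these two prices the firm operates at a loss; above $36 it earns a profit.

Shutdown price = $27; break-even price = $36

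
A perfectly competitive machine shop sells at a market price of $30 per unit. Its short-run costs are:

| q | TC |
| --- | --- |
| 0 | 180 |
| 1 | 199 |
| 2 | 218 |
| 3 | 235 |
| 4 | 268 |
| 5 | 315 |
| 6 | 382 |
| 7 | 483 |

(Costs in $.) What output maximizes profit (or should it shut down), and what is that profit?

Tabulate TR − TC: q=0: -180; q=1: -169; q=2: -158; q=3: -145; q=4: -148; q=5: -165; q=6: -202; q=7: -273.
Profit is maximized at q = 3. AVC there is 55/3 = $18.33 ≤ P, so producing beats shutting down (which would give -$180).

q = 3; profit = -$145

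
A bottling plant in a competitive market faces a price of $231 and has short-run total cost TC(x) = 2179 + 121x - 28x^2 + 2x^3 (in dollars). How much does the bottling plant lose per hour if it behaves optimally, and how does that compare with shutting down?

Profit = -$243 at x = 11

AVC = 121 - 28x + 2x^2 has its minimum $23 at x = 7; price $231 clears that bar, so the firm operates.
MC = 121 - 56x + 6x^2. Setting P = MC and taking the root on the rising branch gives x* = 11.
TR = 231·11 = 2541. TC = 2179 + 605 = 2784. Profit = 2541 − 2784 = -$243.
By producing, the firm covers all variable cost plus $1936 of fixed cost; shutting down would lose the full $2179.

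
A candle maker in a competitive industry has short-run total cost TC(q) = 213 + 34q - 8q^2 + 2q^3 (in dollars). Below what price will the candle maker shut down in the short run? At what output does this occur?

$26 per unit, at q = 2

The firm shuts down when price falls below the minimum of average variable cost. AVC = VC/q = 34 - 8q + 2q^2.
At the minimum of AVC, MC = AVC. MC = 34 - 16q + 6q^2; setting MC = AVC gives 4q^2 - 8q = 0, so q = 2. min AVC = 26.
So the shutdown price is $26.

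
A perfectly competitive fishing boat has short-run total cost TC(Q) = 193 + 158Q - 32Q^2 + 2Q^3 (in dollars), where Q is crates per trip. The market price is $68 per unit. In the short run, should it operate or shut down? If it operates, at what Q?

Variable cost is VC = 158Q - 32Q^2 + 2Q^3, so AVC = VC/Q = 158 - 32Q + 2Q^2 and MC = dTC/dQ = 158 - 64Q + 6Q^2.
The AVC parabola has its vertex at Q = 32/4 = 8, where AVC = 158 - 32·8 + 2·8^2 = $30.
P = $68 exceeds min AVC = $30, so the firm stays open.
P = MC gives 90 - 64Q + 6Q^2 = 0, with roots 5/3 and 9. Take the larger (rising MC): Q* = 9.
Check: AVC at Q = 9 is $32 ≤ P, so revenue covers variable cost.
Profit = P·Q − TC = 68·9 − 481 = $131.

Produce at Q = 9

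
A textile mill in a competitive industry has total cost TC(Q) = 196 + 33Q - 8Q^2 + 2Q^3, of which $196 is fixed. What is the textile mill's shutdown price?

The firm shuts down when price falls below the minimum of average variable cost. AVC = VC/Q = 33 - 8Q + 2Q^2.
At the minimum of AVC, MC = AVC. MC = 33 - 16Q + 6Q^2; setting MC = AVC gives 4Q^2 - 8Q = 0, so Q = 2. min AVC = 25.
So the shutdown price is $25.

$25 per unit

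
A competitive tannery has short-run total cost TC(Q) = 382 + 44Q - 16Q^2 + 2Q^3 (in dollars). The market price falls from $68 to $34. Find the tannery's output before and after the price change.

Output falls from 6 to 5

MC = 44 - 32Q + 6Q^2; the shutdown threshold is min AVC = $12 (at Q = 4).
At P = $68 ≥ min AVC, set P = MC on the rising branch: Q = 6.
At P = $34 ≥ min AVC, set P = MC: Q = 5. The firm stays open but cuts output.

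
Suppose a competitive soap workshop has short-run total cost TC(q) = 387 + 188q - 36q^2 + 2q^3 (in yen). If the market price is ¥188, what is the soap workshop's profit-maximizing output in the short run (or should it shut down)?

Produce at q = 12

Variable cost is VC = 188q - 36q^2 + 2q^3, so AVC = VC/q = 188 - 36q + 2q^2 and MC = dTC/dq = 188 - 72q + 6q^2.
AVC hits its minimum where MC = AVC, at q = 9, giving min AVC = 188 - 36·9 + 2·9^2 = ¥26.
P = ¥188 exceeds min AVC = ¥26, so the firm stays open.
Solving P = MC: -72q + 6q^2 = 0 ⇒ q = 0 or 12. On the upward-sloping branch, q* = 12.
Check: AVC at q = 12 is ¥44 ≤ P, so revenue covers variable cost.
Profit = P·q − TC = 188·12 − 915 = ¥1341.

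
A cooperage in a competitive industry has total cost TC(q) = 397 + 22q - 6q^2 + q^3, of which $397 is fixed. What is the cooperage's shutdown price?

$13 per unit

The firm shuts down when price falls below the minimum of average variable cost. AVC = VC/q = 22 - 6q + q^2.
At the minimum of AVC, MC = AVC. MC = 22 - 12q + 3q^2; setting MC = AVC gives 2q^2 - 6q = 0, so q = 3. min AVC = 13.
The firm shuts down for any P below $13.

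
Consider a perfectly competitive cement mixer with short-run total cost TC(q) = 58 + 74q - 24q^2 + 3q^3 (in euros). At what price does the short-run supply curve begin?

€26 per unit

Short-run supply begins at min AVC. From VC = 74q - 24q^2 + 3q^3, AVC = 74 - 24q + 3q^2.
At the minimum of AVC, MC = AVC. MC = 74 - 48q + 9q^2; setting MC = AVC gives 6q^2 - 24q = 0, so q = 4. min AVC = 26.
So the shutdown price is €26.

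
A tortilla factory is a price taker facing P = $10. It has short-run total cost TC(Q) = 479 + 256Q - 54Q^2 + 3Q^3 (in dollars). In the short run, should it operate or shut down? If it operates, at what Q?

Shut down

From TC, MC = TC'(Q) = 256 - 108Q + 9Q^2 and AVC = VC/Q = 256 - 54Q + 3Q^2.
AVC is minimized where dAVC/dQ = -54 + 6Q = 0, at Q = 9; min AVC = 256 - 54·9 + 3·9^2 = $13.
With P < min AVC ($10 < $13), every unit sold adds to the loss.
Shutting down limits the loss to fixed cost, $479.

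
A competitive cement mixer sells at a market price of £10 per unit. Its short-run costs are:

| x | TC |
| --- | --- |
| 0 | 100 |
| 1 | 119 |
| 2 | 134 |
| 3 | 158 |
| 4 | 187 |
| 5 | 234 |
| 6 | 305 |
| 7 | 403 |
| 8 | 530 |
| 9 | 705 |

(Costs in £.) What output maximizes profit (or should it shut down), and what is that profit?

x = 0 (shut down); profit = -£100

Profit at each row (π = 10x − TC): x=0: -100; x=1: -109; x=2: -114; x=3: -128; x=4: -147; x=5: -184; x=6: -245; x=7: -333; x=8: -450; x=9: -615.
Profit is highest at x = 0. Equivalently, the lowest AVC in the table is 34/2 ≈ £17 at x = 2, and P = £10 falls below it — price never covers variable cost, so the firm shuts down and loses only its fixed cost.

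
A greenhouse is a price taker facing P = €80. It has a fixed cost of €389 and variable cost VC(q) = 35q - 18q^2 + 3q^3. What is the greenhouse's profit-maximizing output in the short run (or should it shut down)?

Produce at q = 5

Variable cost is VC = 35q - 18q^2 + 3q^3, so AVC = VC/q = 35 - 18q + 3q^2 and MC = dTC/dq = 35 - 36q + 9q^2.
AVC hits its minimum where MC = AVC, at q = 3, giving min AVC = 35 - 18·3 + 3·3^2 = €8.
Since P = €80 ≥ min AVC = €8, price covers variable cost and the firm should produce.
Solving P = MC: -45 - 36q + 9q^2 = 0 ⇒ q = -1 or 5. On the upward-sloping branch, q* = 5.
Check: AVC at q = 5 is €20 ≤ P, so revenue covers variable cost.
Profit = P·q − TC = 80·5 − 489 = -€89, a loss, but smaller than the €389 fixed cost the firm would lose by shutting down.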